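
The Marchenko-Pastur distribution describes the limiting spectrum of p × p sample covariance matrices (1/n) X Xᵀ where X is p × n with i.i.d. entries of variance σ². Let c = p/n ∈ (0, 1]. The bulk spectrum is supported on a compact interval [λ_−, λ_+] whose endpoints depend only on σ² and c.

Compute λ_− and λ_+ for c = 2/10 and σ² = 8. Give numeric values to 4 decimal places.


c = 2/10 = 0.200000; √c = 0.447214.
λ_− = σ² (1 − √c)² = 8 · (1 − 0.447214)² = 8 · (0.552786)² = 2.444582.
λ_+ = σ² (1 + √c)² = 8 · (1 + 0.447214)² = 8 · (1.447214)² = 16.755418.

Rounded to 4 decimal places: λ_− ≈ 2.4446, λ_+ ≈ 16.7554.


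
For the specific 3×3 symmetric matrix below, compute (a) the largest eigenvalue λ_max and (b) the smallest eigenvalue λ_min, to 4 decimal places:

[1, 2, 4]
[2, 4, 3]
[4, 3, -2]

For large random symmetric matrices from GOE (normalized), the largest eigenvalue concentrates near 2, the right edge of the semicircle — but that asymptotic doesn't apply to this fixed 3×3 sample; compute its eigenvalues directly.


Since M is real symmetric, all three eigenvalues are real; they are the roots of det(λI − M) = λ³ − (tr M) λ² + s λ − det M, where s is the sum of the principal 2×2 minors.
tr M = 1 + 4 + (-2) = 3.
s = (1·4 − 2²) + (1·(-2) − 4²) + (4·(-2) − 3²) = 0 + (-18) + (-17) = -35.
det M (expand along row 1) = 1·(-17) − 2·(-16) + 4·(-10) = -25.
Characteristic polynomial: λ³ − 3λ² − 35λ + 25 = 0.
Substitute λ = y + (tr M)/3 = y + 1.000000 to remove the quadratic term: y³ + p·y + q = 0 with p = s − (tr M)²/3 = -38.000000 and q = −2(tr M)³/27 + (tr M)·s/3 − det M = -12.000000.
Three real roots ⇒ use the trigonometric (Viète) form: r = 2√(−p/3) = 7.118052, φ = arccos(3q/(p·r)) = arccos(0.133094) = 1.437306 rad.
y_k = r·cos(φ/3 − 2πk/3) for k = 0, 1, 2 gives y = 6.316625, -0.316625, -6.000000.
λ_k = y_k + 1.000000 gives λ = 7.3166, 0.6834, -5.0000 (check: the sum is 3.0000 = tr M).

Hence λ_max = 7.3166 and λ_min = -5.0000.


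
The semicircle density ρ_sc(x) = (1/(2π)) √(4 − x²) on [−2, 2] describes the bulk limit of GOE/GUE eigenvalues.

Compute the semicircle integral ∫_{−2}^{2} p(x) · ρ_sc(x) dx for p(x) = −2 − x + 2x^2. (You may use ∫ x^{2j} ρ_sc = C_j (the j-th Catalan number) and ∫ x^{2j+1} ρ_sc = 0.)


Write p(x) = Σ a_i x^i, split into monomials and integrate each against ρ_sc separately.
Using ∫ x^{2j} ρ_sc = C_j = (1/(j+1)) C(2j, j) (Catalan numbers) and ∫ x^{2j+1} ρ_sc = 0 (odd monomials vanish by symmetry):
  i = 0 (even): a_0 · C_{0} = -2 · 1 = -2
  i = 1 (odd): ∫ x^1 ρ_sc = 0 (vanishes)
  i = 2 (even): a_2 · C_{1} = 2 · 1 = 2

Summing the contributions: ∫_{−2}^{2} p(x) ρ_sc(x) dx = (-2) + 2 = 0.


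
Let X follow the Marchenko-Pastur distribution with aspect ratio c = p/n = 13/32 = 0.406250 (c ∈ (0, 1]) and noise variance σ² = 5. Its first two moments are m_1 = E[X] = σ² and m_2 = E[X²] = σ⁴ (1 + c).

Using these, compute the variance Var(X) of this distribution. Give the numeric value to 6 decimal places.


m_1 = E[X] = σ² = 5, so m_1² = 25.
m_2 = E[X²] = σ⁴ (1 + c) = 25 · (1 + 0.406250) = 25 · 1.406250 = 35.156250.
(Note m_2 − m_1² simplifies to c · σ⁴ = 0.406250 · 25.)

Var(X) = m_2 − m_1² = 35.156250 − 25 = 10.156250.


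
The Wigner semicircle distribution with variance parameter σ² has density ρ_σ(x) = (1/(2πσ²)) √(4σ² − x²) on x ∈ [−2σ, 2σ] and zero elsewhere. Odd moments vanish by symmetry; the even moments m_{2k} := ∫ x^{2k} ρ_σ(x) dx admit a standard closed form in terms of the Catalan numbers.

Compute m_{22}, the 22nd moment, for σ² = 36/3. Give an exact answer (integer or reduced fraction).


By the scaled semicircle moment identity, m_{2k} = σ^{2k} · C_k with k = 11.
C_11 = (1/(k+1)) · C(2k, k) = (1/12) · C(22, 11) = (1/12) · 705432 = 58786.
σ^{2k} = (σ²)^k = (36/3)^11 = 743008370688.

Therefore m_{22} = σ^{22} · C_11 = 743008370688 · 58786 = 43678490079264768.


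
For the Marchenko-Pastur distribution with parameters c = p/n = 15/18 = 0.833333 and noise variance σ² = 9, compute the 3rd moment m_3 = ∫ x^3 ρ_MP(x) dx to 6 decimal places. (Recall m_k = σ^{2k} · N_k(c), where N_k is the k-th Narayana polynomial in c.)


E[X³] = σ⁶ (1 + 3c + c²) (third MP moment). With σ² = 9 (so σ⁶ = 729) and c = 15/18 = 0.833333: E[X³] = 729 · (1 + 3·0.833333 + (0.833333)²) = 729 · 4.194444.

So E[X^3] = 3057.750000.


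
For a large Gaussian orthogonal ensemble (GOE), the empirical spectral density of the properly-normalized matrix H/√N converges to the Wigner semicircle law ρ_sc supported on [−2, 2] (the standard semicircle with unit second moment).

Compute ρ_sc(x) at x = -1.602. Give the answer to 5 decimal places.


ρ_sc(x) = (1/(2π)) √(4 − x²). With x = -1.602:
  4 − x² = 4 − (-1.602)² = 4 − 2.566404 = 1.433596.
  √(4 − x²) = 1.197329.
  1/(2π) = 0.159155.
  ρ_sc(-1.602) = 0.159155 · 1.197329 = 0.190561.

Rounded to 5 decimal places: ρ_sc(-1.602) ≈ 0.19056.


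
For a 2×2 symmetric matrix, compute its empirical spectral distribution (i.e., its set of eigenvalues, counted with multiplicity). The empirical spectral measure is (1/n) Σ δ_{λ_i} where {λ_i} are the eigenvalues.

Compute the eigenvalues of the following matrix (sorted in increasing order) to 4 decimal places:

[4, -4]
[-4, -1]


Since M is real symmetric, both eigenvalues are real; they are the roots of det(λI − M) = λ² − (tr M) λ + det M.
tr M = 4 + (-1) = 3.
det M = 4·(-1) − (-4)² = -4 − 16 = -20.
Characteristic polynomial: λ² − 3λ − 20 = 0.
Discriminant Δ = (tr M)² − 4·det M = 9 − (-80) = 89; √Δ = 9.433981.
λ = (tr M ± √Δ)/2 = (3 ± 9.433981)/2, giving (tr M − √Δ)/2 = -3.2170 and (tr M + √Δ)/2 = 6.2170.

Eigenvalues sorted in increasing order: [-3.2170, 6.2170].


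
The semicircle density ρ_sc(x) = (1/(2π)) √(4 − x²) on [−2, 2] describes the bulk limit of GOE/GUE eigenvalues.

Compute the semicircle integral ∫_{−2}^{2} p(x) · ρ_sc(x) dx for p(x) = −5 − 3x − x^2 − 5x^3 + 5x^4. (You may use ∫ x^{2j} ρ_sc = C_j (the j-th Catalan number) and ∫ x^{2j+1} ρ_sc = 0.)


Write p(x) = Σ a_i x^i, split into monomials and integrate each against ρ_sc separately.
Using ∫ x^{2j} ρ_sc = C_j = (1/(j+1)) C(2j, j) (Catalan numbers) and ∫ x^{2j+1} ρ_sc = 0 (odd monomials vanish by symmetry):
  i = 0 (even): a_0 · C_{0} = -5 · 1 = -5
  i = 1 (odd): ∫ x^1 ρ_sc = 0 (vanishes)
  i = 2 (even): a_2 · C_{1} = -1 · 1 = -1
  i = 3 (odd): ∫ x^3 ρ_sc = 0 (vanishes)
  i = 4 (even): a_4 · C_{2} = 5 · 2 = 10

Summing the contributions: ∫_{−2}^{2} p(x) ρ_sc(x) dx = (-5) + (-1) + 10 = 4.


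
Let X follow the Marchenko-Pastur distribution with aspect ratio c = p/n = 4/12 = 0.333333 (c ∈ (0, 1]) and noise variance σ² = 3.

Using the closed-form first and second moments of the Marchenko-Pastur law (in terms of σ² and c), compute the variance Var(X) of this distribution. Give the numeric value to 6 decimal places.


Recall the MP moments m_1 = E[X] = σ² and m_2 = E[X²] = σ⁴ (1 + c).
m_1 = E[X] = σ² = 3, so m_1² = 9.
m_2 = E[X²] = σ⁴ (1 + c) = 9 · (1 + 0.333333) = 9 · 1.333333 = 12.000000.
(Note m_2 − m_1² simplifies to c · σ⁴ = 0.333333 · 9.)

Var(X) = m_2 − m_1² = 12.000000 − 9 = 3.000000.


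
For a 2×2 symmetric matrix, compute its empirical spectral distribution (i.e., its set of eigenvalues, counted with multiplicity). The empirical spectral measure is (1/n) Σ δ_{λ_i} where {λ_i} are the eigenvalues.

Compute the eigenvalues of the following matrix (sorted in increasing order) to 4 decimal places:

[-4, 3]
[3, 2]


Since M is real symmetric, both eigenvalues are real; they are the roots of det(λI − M) = λ² − (tr M) λ + det M.
tr M = -4 + 2 = -2.
det M = (-4)·2 − 3² = -8 − 9 = -17.
Characteristic polynomial: λ² + 2λ − 17 = 0.
Discriminant Δ = (tr M)² − 4·det M = 4 − (-68) = 72; √Δ = 8.485281.
λ = (tr M ± √Δ)/2 = (-2 ± 8.485281)/2, giving (tr M − √Δ)/2 = -5.2426 and (tr M + √Δ)/2 = 3.2426.

Eigenvalues sorted in increasing order: [-5.2426, 3.2426].


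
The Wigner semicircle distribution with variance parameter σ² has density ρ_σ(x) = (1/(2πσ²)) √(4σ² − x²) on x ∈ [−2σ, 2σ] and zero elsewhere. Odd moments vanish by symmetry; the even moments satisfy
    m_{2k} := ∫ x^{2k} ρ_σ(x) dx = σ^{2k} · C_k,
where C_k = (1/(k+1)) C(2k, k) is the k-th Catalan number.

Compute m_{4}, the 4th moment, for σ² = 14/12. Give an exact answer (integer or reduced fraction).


By the scaled semicircle moment identity, m_{2k} = σ^{2k} · C_k with k = 2.
C_2 = (1/(k+1)) · C(2k, k) = (1/3) · C(4, 2) = (1/3) · 6 = 2.
σ^{2k} = (σ²)^k = (14/12)^2 = 49/36.

Therefore m_{4} = σ^{4} · C_2 = (49/36) · 2 = 49/18.


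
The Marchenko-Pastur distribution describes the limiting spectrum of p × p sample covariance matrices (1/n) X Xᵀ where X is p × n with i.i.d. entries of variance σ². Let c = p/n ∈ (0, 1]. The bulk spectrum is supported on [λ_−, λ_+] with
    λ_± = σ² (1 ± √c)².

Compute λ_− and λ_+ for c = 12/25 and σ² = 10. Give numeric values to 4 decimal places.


c = 12/25 = 0.480000; √c = 0.692820.
λ_− = σ² (1 − √c)² = 10 · (1 − 0.692820)² = 10 · (0.307180)² = 0.943594.
λ_+ = σ² (1 + √c)² = 10 · (1 + 0.692820)² = 10 · (1.692820)² = 28.656406.

Rounded to 4 decimal places: λ_− ≈ 0.9436, λ_+ ≈ 28.6564.


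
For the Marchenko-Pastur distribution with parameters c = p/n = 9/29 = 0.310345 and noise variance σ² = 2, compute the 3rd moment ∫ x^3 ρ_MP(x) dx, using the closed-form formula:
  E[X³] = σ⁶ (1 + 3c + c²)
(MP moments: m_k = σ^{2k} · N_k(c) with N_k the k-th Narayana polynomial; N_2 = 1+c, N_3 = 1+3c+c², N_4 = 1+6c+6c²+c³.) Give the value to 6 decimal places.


E[X³] = σ⁶ (1 + 3c + c²) (third MP moment). With σ² = 2 (so σ⁶ = 8) and c = 9/29 = 0.310345: E[X³] = 8 · (1 + 3·0.310345 + (0.310345)²) = 8 · 2.027348.

So E[X^3] = 16.218787.


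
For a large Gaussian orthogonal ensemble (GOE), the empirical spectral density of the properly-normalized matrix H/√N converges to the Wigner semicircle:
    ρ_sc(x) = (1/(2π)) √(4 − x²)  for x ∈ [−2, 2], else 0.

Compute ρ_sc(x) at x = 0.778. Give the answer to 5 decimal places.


ρ_sc(x) = (1/(2π)) √(4 − x²). With x = 0.778:
  4 − x² = 4 − (0.778)² = 4 − 0.605284 = 3.394716.
  √(4 − x²) = 1.842476.
  1/(2π) = 0.159155.
  ρ_sc(0.778) = 0.159155 · 1.842476 = 0.293239.

Rounded to 5 decimal places: ρ_sc(0.778) ≈ 0.29324.


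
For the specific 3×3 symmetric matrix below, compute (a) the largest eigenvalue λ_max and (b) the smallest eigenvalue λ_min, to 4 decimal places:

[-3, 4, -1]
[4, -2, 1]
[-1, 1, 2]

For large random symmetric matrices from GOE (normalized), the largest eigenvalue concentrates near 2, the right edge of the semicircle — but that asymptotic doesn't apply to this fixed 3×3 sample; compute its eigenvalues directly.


Since M is real symmetric, all three eigenvalues are real; they are the roots of det(λI − M) = λ³ − (tr M) λ² + s λ − det M, where s is the sum of the principal 2×2 minors.
tr M = -3 + (-2) + 2 = -3.
s = ((-3)·(-2) − 4²) + ((-3)·2 − (-1)²) + ((-2)·2 − 1²) = -10 + (-7) + (-5) = -22.
det M (expand along row 1) = (-3)·(-5) − 4·9 + (-1)·2 = -23.
Characteristic polynomial: λ³ + 3λ² − 22λ + 23 = 0.
Substitute λ = y + (tr M)/3 = y − 1.000000 to remove the quadratic term: y³ + p·y + q = 0 with p = s − (tr M)²/3 = -25.000000 and q = −2(tr M)³/27 + (tr M)·s/3 − det M = 47.000000.
Three real roots ⇒ use the trigonometric (Viète) form: r = 2√(−p/3) = 5.773503, φ = arccos(3q/(p·r)) = arccos(-0.976877) = 2.926126 rad.
y_k = r·cos(φ/3 − 2πk/3) for k = 0, 1, 2 gives y = 3.238112, 2.520506, -5.758618.
λ_k = y_k − 1.000000 gives λ = 2.2381, 1.5205, -6.7586 (check: the sum is -3.0000 = tr M).

Hence λ_max = 2.2381 and λ_min = -6.7586.


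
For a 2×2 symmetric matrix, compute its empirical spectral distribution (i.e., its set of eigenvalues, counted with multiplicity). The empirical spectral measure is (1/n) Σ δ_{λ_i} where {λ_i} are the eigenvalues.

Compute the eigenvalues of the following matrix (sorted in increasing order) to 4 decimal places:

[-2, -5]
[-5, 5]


Since M is real symmetric, both eigenvalues are real; they are the roots of det(λI − M) = λ² − (tr M) λ + det M.
tr M = -2 + 5 = 3.
det M = (-2)·5 − (-5)² = -10 − 25 = -35.
Characteristic polynomial: λ² − 3λ − 35 = 0.
Discriminant Δ = (tr M)² − 4·det M = 9 − (-140) = 149; √Δ = 12.206556.
λ = (tr M ± √Δ)/2 = (3 ± 12.206556)/2, giving (tr M − √Δ)/2 = -4.6033 and (tr M + √Δ)/2 = 7.6033.

Eigenvalues sorted in increasing order: [-4.6033, 7.6033].


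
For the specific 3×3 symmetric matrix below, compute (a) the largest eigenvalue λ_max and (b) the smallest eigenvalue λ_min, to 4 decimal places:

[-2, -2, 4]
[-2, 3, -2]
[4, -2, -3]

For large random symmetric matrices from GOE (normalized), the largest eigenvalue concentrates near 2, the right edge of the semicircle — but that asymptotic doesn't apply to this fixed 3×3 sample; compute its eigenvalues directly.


Since M is real symmetric, all three eigenvalues are real; they are the roots of det(λI − M) = λ³ − (tr M) λ² + s λ − det M, where s is the sum of the principal 2×2 minors.
tr M = -2 + 3 + (-3) = -2.
s = ((-2)·3 − (-2)²) + ((-2)·(-3) − 4²) + (3·(-3) − (-2)²) = -10 + (-10) + (-13) = -33.
det M (expand along row 1) = (-2)·(-13) − (-2)·14 + 4·(-8) = 22.
Characteristic polynomial: λ³ + 2λ² − 33λ − 22 = 0.
Substitute λ = y + (tr M)/3 = y − 0.666667 to remove the quadratic term: y³ + p·y + q = 0 with p = s − (tr M)²/3 = -34.333333 and q = −2(tr M)³/27 + (tr M)·s/3 − det M = 0.592593.
Three real roots ⇒ use the trigonometric (Viète) form: r = 2√(−p/3) = 6.765928, φ = arccos(3q/(p·r)) = arccos(-0.007653) = 1.578449 rad.
y_k = r·cos(φ/3 − 2πk/3) for k = 0, 1, 2 gives y = 5.850816, 0.017260, -5.868076.
λ_k = y_k − 0.666667 gives λ = 5.1841, -0.6494, -6.5347 (check: the sum is -2.0000 = tr M).

Hence λ_max = 5.1841 and λ_min = -6.5347.


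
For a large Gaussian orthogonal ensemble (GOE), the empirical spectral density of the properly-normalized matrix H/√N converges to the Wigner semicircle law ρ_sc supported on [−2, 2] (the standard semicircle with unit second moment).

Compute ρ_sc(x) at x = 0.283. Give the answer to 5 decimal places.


ρ_sc(x) = (1/(2π)) √(4 − x²). With x = 0.283:
  4 − x² = 4 − (0.283)² = 4 − 0.080089 = 3.919911.
  √(4 − x²) = 1.979877.
  1/(2π) = 0.159155.
  ρ_sc(0.283) = 0.159155 · 1.979877 = 0.315107.

Rounded to 5 decimal places: ρ_sc(0.283) ≈ 0.31511.


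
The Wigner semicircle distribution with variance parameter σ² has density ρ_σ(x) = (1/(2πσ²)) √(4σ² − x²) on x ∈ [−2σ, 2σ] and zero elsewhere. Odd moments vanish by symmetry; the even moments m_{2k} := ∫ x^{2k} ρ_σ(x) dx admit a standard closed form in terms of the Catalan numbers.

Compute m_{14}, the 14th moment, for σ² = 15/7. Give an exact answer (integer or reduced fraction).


By the scaled semicircle moment identity, m_{2k} = σ^{2k} · C_k with k = 7.
C_7 = (1/(k+1)) · C(2k, k) = (1/8) · C(14, 7) = (1/8) · 3432 = 429.
σ^{2k} = (σ²)^k = (15/7)^7 = 170859375/823543.

Therefore m_{14} = σ^{14} · C_7 = (170859375/823543) · 429 = 73298671875/823543.


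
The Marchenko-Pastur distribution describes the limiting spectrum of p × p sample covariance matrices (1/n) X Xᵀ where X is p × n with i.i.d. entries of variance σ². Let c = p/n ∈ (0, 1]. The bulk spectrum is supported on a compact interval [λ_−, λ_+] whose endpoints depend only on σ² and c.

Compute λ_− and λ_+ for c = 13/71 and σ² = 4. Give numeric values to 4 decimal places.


c = 13/71 = 0.183099; √c = 0.427900.
λ_− = σ² (1 − √c)² = 4 · (1 − 0.427900)² = 4 · (0.572100)² = 1.309193.
λ_+ = σ² (1 + √c)² = 4 · (1 + 0.427900)² = 4 · (1.427900)² = 8.155596.

Rounded to 4 decimal places: λ_− ≈ 1.3092, λ_+ ≈ 8.1556.


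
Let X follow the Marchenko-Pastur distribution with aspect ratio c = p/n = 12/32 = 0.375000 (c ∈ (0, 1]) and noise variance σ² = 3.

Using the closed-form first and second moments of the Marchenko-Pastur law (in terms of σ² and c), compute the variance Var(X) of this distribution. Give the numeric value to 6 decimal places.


Recall the MP moments m_1 = E[X] = σ² and m_2 = E[X²] = σ⁴ (1 + c).
m_1 = E[X] = σ² = 3, so m_1² = 9.
m_2 = E[X²] = σ⁴ (1 + c) = 9 · (1 + 0.375000) = 9 · 1.375000 = 12.375000.
(Note m_2 − m_1² simplifies to c · σ⁴ = 0.375000 · 9.)

Var(X) = m_2 − m_1² = 12.375000 − 9 = 3.375000.


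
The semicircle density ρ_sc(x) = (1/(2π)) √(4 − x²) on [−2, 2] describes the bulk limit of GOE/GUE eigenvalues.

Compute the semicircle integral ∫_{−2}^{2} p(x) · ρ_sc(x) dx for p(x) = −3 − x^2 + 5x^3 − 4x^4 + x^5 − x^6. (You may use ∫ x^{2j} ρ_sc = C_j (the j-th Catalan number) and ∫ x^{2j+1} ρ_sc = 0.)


Write p(x) = Σ a_i x^i, split into monomials and integrate each against ρ_sc separately.
Using ∫ x^{2j} ρ_sc = C_j = (1/(j+1)) C(2j, j) (Catalan numbers) and ∫ x^{2j+1} ρ_sc = 0 (odd monomials vanish by symmetry):
  i = 0 (even): a_0 · C_{0} = -3 · 1 = -3
  i = 2 (even): a_2 · C_{1} = -1 · 1 = -1
  i = 3 (odd): ∫ x^3 ρ_sc = 0 (vanishes)
  i = 4 (even): a_4 · C_{2} = -4 · 2 = -8
  i = 5 (odd): ∫ x^5 ρ_sc = 0 (vanishes)
  i = 6 (even): a_6 · C_{3} = -1 · 5 = -5

Summing the contributions: ∫_{−2}^{2} p(x) ρ_sc(x) dx = (-3) + (-1) + (-8) + (-5) = -17.


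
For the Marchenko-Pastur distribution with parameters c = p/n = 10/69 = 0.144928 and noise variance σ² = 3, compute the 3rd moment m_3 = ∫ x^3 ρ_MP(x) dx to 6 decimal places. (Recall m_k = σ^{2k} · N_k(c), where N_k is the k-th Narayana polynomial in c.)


E[X³] = σ⁶ (1 + 3c + c²) (third MP moment). With σ² = 3 (so σ⁶ = 27) and c = 10/69 = 0.144928: E[X³] = 27 · (1 + 3·0.144928 + (0.144928)²) = 27 · 1.455787.

So E[X^3] = 39.306238.


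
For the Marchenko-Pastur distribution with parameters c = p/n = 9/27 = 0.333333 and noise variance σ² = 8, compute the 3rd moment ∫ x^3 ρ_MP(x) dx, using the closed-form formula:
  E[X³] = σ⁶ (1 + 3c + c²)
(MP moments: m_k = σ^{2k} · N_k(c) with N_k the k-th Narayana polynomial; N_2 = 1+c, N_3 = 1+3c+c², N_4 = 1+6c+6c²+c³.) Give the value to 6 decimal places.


E[X³] = σ⁶ (1 + 3c + c²) (third MP moment). With σ² = 8 (so σ⁶ = 512) and c = 9/27 = 0.333333: E[X³] = 512 · (1 + 3·0.333333 + (0.333333)²) = 512 · 2.111111.

So E[X^3] = 1080.888889.


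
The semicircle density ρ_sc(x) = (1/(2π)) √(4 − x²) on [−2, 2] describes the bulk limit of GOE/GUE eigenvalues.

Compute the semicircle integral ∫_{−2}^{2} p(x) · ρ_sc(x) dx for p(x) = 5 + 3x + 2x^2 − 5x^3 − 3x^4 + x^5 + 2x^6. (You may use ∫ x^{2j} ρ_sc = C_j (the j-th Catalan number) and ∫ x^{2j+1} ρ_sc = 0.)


Write p(x) = Σ a_i x^i, split into monomials and integrate each against ρ_sc separately.
Using ∫ x^{2j} ρ_sc = C_j = (1/(j+1)) C(2j, j) (Catalan numbers) and ∫ x^{2j+1} ρ_sc = 0 (odd monomials vanish by symmetry):
  i = 0 (even): a_0 · C_{0} = 5 · 1 = 5
  i = 1 (odd): ∫ x^1 ρ_sc = 0 (vanishes)
  i = 2 (even): a_2 · C_{1} = 2 · 1 = 2
  i = 3 (odd): ∫ x^3 ρ_sc = 0 (vanishes)
  i = 4 (even): a_4 · C_{2} = -3 · 2 = -6
  i = 5 (odd): ∫ x^5 ρ_sc = 0 (vanishes)
  i = 6 (even): a_6 · C_{3} = 2 · 5 = 10

Summing the contributions: ∫_{−2}^{2} p(x) ρ_sc(x) dx = 5 + 2 + (-6) + 10 = 11.


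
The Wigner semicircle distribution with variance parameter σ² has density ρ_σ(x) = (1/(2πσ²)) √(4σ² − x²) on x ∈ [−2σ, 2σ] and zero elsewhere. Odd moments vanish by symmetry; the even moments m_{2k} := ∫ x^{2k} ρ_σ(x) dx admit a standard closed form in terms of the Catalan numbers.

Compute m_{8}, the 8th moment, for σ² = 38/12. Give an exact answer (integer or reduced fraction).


By the scaled semicircle moment identity, m_{2k} = σ^{2k} · C_k with k = 4.
C_4 = (1/(k+1)) · C(2k, k) = (1/5) · C(8, 4) = (1/5) · 70 = 14.
σ^{2k} = (σ²)^k = (38/12)^4 = 130321/1296.

Therefore m_{8} = σ^{8} · C_4 = (130321/1296) · 14 = 912247/648.


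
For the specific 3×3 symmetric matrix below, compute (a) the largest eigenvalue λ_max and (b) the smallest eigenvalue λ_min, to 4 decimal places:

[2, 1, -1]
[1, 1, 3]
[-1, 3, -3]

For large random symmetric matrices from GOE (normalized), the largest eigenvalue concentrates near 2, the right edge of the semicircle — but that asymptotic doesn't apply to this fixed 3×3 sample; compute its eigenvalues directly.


Since M is real symmetric, all three eigenvalues are real; they are the roots of det(λI − M) = λ³ − (tr M) λ² + s λ − det M, where s is the sum of the principal 2×2 minors.
tr M = 2 + 1 + (-3) = 0.
s = (2·1 − 1²) + (2·(-3) − (-1)²) + (1·(-3) − 3²) = 1 + (-7) + (-12) = -18.
det M (expand along row 1) = 2·(-12) − 1·0 + (-1)·4 = -28.
Characteristic polynomial: λ³ − 18λ + 28 = 0.
Substitute λ = y + (tr M)/3 = y + 0.000000 to remove the quadratic term: y³ + p·y + q = 0 with p = s − (tr M)²/3 = -18.000000 and q = −2(tr M)³/27 + (tr M)·s/3 − det M = 28.000000.
Three real roots ⇒ use the trigonometric (Viète) form: r = 2√(−p/3) = 4.898979, φ = arccos(3q/(p·r)) = arccos(-0.952579) = 2.832399 rad.
y_k = r·cos(φ/3 − 2πk/3) for k = 0, 1, 2 gives y = 2.872983, 2.000000, -4.872983.
λ_k = y_k + 0.000000 gives λ = 2.8730, 2.0000, -4.8730 (check: the sum is 0.0000 = tr M).

Hence λ_max = 2.8730 and λ_min = -4.8730.


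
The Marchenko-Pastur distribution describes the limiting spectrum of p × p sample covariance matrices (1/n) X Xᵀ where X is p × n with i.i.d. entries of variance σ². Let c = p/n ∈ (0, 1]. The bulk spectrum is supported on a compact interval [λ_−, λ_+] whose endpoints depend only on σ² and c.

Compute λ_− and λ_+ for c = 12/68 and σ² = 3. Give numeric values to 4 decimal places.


c = 12/68 = 0.176471; √c = 0.420084.
λ_− = σ² (1 − √c)² = 3 · (1 − 0.420084)² = 3 · (0.579916)² = 1.008908.
λ_+ = σ² (1 + √c)² = 3 · (1 + 0.420084)² = 3 · (1.420084)² = 6.049916.

Rounded to 4 decimal places: λ_− ≈ 1.0089, λ_+ ≈ 6.0499.


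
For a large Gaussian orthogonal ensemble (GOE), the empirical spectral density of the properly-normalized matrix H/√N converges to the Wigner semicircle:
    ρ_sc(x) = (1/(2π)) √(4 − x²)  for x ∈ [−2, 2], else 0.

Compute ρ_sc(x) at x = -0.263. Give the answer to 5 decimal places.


ρ_sc(x) = (1/(2π)) √(4 − x²). With x = -0.263:
  4 − x² = 4 − (-0.263)² = 4 − 0.069169 = 3.930831.
  √(4 − x²) = 1.982632.
  1/(2π) = 0.159155.
  ρ_sc(-0.263) = 0.159155 · 1.982632 = 0.315546.

Rounded to 5 decimal places: ρ_sc(-0.263) ≈ 0.31555.


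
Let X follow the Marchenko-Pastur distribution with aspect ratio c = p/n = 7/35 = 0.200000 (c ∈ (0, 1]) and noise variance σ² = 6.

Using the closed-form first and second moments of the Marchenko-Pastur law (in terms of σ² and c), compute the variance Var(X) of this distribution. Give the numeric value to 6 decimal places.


Recall the MP moments m_1 = E[X] = σ² and m_2 = E[X²] = σ⁴ (1 + c).
m_1 = E[X] = σ² = 6, so m_1² = 36.
m_2 = E[X²] = σ⁴ (1 + c) = 36 · (1 + 0.200000) = 36 · 1.200000 = 43.200000.
(Note m_2 − m_1² simplifies to c · σ⁴ = 0.200000 · 36.)

Var(X) = m_2 − m_1² = 43.200000 − 36 = 7.200000.


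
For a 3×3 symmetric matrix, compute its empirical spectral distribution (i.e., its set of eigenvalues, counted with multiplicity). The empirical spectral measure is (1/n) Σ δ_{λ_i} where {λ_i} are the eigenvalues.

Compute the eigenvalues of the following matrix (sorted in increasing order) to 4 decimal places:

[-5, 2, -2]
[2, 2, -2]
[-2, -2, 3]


Since M is real symmetric, all three eigenvalues are real; they are the roots of det(λI − M) = λ³ − (tr M) λ² + s λ − det M, where s is the sum of the principal 2×2 minors.
tr M = -5 + 2 + 3 = 0.
s = ((-5)·2 − 2²) + ((-5)·3 − (-2)²) + (2·3 − (-2)²) = -14 + (-19) + 2 = -31.
det M (expand along row 1) = (-5)·2 − 2·2 + (-2)·0 = -14.
Characteristic polynomial: λ³ − 31λ + 14 = 0.
Substitute λ = y + (tr M)/3 = y + 0.000000 to remove the quadratic term: y³ + p·y + q = 0 with p = s − (tr M)²/3 = -31.000000 and q = −2(tr M)³/27 + (tr M)·s/3 − det M = 14.000000.
Three real roots ⇒ use the trigonometric (Viète) form: r = 2√(−p/3) = 6.429101, φ = arccos(3q/(p·r)) = arccos(-0.210735) = 1.783123 rad.
y_k = r·cos(φ/3 − 2πk/3) for k = 0, 1, 2 gives y = 5.326503, 0.454644, -5.781147.
λ_k = y_k + 0.000000 gives λ = 5.3265, 0.4546, -5.7811 (check: the sum is 0.0000 = tr M).

Eigenvalues sorted in increasing order: [-5.7811, 0.4546, 5.3265].


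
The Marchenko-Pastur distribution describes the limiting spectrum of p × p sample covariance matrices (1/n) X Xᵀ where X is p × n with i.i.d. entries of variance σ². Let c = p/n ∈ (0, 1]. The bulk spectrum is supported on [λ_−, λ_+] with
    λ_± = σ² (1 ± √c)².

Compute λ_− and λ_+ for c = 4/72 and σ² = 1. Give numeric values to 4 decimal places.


c = 4/72 = 0.055556; √c = 0.235702.
λ_− = σ² (1 − √c)² = 1 · (1 − 0.235702)² = 1 · (0.764298)² = 0.584151.
λ_+ = σ² (1 + √c)² = 1 · (1 + 0.235702)² = 1 · (1.235702)² = 1.526960.

Rounded to 4 decimal places: λ_− ≈ 0.5842, λ_+ ≈ 1.5270.


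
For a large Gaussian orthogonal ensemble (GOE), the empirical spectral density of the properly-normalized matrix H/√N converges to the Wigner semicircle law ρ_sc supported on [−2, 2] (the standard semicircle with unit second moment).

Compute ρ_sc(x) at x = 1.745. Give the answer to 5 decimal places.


ρ_sc(x) = (1/(2π)) √(4 − x²). With x = 1.745:
  4 − x² = 4 − (1.745)² = 4 − 3.045025 = 0.954975.
  √(4 − x²) = 0.977228.
  1/(2π) = 0.159155.
  ρ_sc(1.745) = 0.159155 · 0.977228 = 0.155531.

Rounded to 5 decimal places: ρ_sc(1.745) ≈ 0.15553.


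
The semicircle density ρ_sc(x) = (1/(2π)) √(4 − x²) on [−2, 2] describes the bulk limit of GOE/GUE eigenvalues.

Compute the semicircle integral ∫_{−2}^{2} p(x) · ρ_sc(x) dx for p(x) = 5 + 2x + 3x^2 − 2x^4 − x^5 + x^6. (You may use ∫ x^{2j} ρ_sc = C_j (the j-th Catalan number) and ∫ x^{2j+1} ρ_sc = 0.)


Write p(x) = Σ a_i x^i, split into monomials and integrate each against ρ_sc separately.
Using ∫ x^{2j} ρ_sc = C_j = (1/(j+1)) C(2j, j) (Catalan numbers) and ∫ x^{2j+1} ρ_sc = 0 (odd monomials vanish by symmetry):
  i = 0 (even): a_0 · C_{0} = 5 · 1 = 5
  i = 1 (odd): ∫ x^1 ρ_sc = 0 (vanishes)
  i = 2 (even): a_2 · C_{1} = 3 · 1 = 3
  i = 4 (even): a_4 · C_{2} = -2 · 2 = -4
  i = 5 (odd): ∫ x^5 ρ_sc = 0 (vanishes)
  i = 6 (even): a_6 · C_{3} = 1 · 5 = 5

Summing the contributions: ∫_{−2}^{2} p(x) ρ_sc(x) dx = 5 + 3 + (-4) + 5 = 9.


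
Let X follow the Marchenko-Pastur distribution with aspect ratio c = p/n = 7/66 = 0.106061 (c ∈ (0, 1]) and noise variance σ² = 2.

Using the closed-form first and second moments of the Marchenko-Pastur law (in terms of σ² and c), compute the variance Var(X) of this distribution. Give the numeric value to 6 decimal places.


Recall the MP moments m_1 = E[X] = σ² and m_2 = E[X²] = σ⁴ (1 + c).
m_1 = E[X] = σ² = 2, so m_1² = 4.
m_2 = E[X²] = σ⁴ (1 + c) = 4 · (1 + 0.106061) = 4 · 1.106061 = 4.424242.
(Note m_2 − m_1² simplifies to c · σ⁴ = 0.106061 · 4.)

Var(X) = m_2 − m_1² = 4.424242 − 4 = 0.424242.


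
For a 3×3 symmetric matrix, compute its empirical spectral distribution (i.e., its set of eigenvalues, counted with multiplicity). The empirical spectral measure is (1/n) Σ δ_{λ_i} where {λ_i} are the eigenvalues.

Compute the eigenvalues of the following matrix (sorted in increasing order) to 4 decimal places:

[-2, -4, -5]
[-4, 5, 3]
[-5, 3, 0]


Since M is real symmetric, all three eigenvalues are real; they are the roots of det(λI − M) = λ³ − (tr M) λ² + s λ − det M, where s is the sum of the principal 2×2 minors.
tr M = -2 + 5 + 0 = 3.
s = ((-2)·5 − (-4)²) + ((-2)·0 − (-5)²) + (5·0 − 3²) = -26 + (-25) + (-9) = -60.
det M (expand along row 1) = (-2)·(-9) − (-4)·15 + (-5)·13 = 13.
Characteristic polynomial: λ³ − 3λ² − 60λ − 13 = 0.
Substitute λ = y + (tr M)/3 = y + 1.000000 to remove the quadratic term: y³ + p·y + q = 0 with p = s − (tr M)²/3 = -63.000000 and q = −2(tr M)³/27 + (tr M)·s/3 − det M = -75.000000.
Three real roots ⇒ use the trigonometric (Viète) form: r = 2√(−p/3) = 9.165151, φ = arccos(3q/(p·r)) = arccos(0.389675) = 1.170518 rad.
y_k = r·cos(φ/3 − 2πk/3) for k = 0, 1, 2 gives y = 8.476330, -1.219246, -7.257084.
λ_k = y_k + 1.000000 gives λ = 9.4763, -0.2192, -6.2571 (check: the sum is 3.0000 = tr M).

Eigenvalues sorted in increasing order: [-6.2571, -0.2192, 9.4763].


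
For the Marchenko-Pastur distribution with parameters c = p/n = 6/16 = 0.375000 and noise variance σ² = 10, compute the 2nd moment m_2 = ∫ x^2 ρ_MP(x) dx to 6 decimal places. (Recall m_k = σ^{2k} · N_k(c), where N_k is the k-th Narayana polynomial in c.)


E[X²] = σ⁴ (1 + c) (second MP moment). With σ² = 10 (so σ⁴ = 100) and c = 6/16 = 0.375000: E[X²] = 100 · (1 + 0.375000) = 100 · 1.375000.

So E[X^2] = 137.500000.


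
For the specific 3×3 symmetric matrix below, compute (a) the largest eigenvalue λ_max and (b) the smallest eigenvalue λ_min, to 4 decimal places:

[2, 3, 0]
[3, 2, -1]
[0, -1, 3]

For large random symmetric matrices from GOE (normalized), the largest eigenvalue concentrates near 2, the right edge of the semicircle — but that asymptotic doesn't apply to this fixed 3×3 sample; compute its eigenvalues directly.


Since M is real symmetric, all three eigenvalues are real; they are the roots of det(λI − M) = λ³ − (tr M) λ² + s λ − det M, where s is the sum of the principal 2×2 minors.
tr M = 2 + 2 + 3 = 7.
s = (2·2 − 3²) + (2·3 − 0²) + (2·3 − (-1)²) = -5 + 6 + 5 = 6.
det M (expand along row 1) = 2·5 − 3·9 + 0·(-3) = -17.
Characteristic polynomial: λ³ − 7λ² + 6λ + 17 = 0.
Substitute λ = y + (tr M)/3 = y + 2.333333 to remove the quadratic term: y³ + p·y + q = 0 with p = s − (tr M)²/3 = -10.333333 and q = −2(tr M)³/27 + (tr M)·s/3 − det M = 5.592593.
Three real roots ⇒ use the trigonometric (Viète) form: r = 2√(−p/3) = 3.711843, φ = arccos(3q/(p·r)) = arccos(-0.437426) = 2.023530 rad.
y_k = r·cos(φ/3 − 2πk/3) for k = 0, 1, 2 gives y = 2.898997, 0.558036, -3.457033.
λ_k = y_k + 2.333333 gives λ = 5.2323, 2.8914, -1.1237 (check: the sum is 7.0000 = tr M).

Hence λ_max = 5.2323 and λ_min = -1.1237.


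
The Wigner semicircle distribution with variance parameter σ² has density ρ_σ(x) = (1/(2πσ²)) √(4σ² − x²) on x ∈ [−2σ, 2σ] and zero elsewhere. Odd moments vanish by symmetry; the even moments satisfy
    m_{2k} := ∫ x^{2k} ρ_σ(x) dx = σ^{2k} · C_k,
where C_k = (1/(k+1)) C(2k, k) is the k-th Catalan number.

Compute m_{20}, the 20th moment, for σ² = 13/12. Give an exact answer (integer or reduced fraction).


By the scaled semicircle moment identity, m_{2k} = σ^{2k} · C_k with k = 10.
C_10 = (1/(k+1)) · C(2k, k) = (1/11) · C(20, 10) = (1/11) · 184756 = 16796.
σ^{2k} = (σ²)^k = (13/12)^10 = 137858491849/61917364224.

Therefore m_{20} = σ^{20} · C_10 = (137858491849/61917364224) · 16796 = 578867807273951/15479341056.


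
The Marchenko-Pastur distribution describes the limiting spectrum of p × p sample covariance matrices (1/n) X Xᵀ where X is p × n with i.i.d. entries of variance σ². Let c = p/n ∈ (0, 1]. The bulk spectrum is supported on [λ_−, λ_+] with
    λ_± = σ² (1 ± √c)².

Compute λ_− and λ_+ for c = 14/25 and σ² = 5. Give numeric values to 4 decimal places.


c = 14/25 = 0.560000; √c = 0.748331.
λ_− = σ² (1 − √c)² = 5 · (1 − 0.748331)² = 5 · (0.251669)² = 0.316685.
λ_+ = σ² (1 + √c)² = 5 · (1 + 0.748331)² = 5 · (1.748331)² = 15.283315.

Rounded to 4 decimal places: λ_− ≈ 0.3167, λ_+ ≈ 15.2833.


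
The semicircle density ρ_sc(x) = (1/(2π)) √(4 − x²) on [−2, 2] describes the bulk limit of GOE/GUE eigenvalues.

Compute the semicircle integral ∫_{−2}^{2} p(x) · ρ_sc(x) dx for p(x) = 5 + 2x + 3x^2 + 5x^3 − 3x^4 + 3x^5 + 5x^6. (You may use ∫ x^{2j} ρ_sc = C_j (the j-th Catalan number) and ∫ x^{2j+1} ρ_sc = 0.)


Write p(x) = Σ a_i x^i, split into monomials and integrate each against ρ_sc separately.
Using ∫ x^{2j} ρ_sc = C_j = (1/(j+1)) C(2j, j) (Catalan numbers) and ∫ x^{2j+1} ρ_sc = 0 (odd monomials vanish by symmetry):
  i = 0 (even): a_0 · C_{0} = 5 · 1 = 5
  i = 1 (odd): ∫ x^1 ρ_sc = 0 (vanishes)
  i = 2 (even): a_2 · C_{1} = 3 · 1 = 3
  i = 3 (odd): ∫ x^3 ρ_sc = 0 (vanishes)
  i = 4 (even): a_4 · C_{2} = -3 · 2 = -6
  i = 5 (odd): ∫ x^5 ρ_sc = 0 (vanishes)
  i = 6 (even): a_6 · C_{3} = 5 · 5 = 25

Summing the contributions: ∫_{−2}^{2} p(x) ρ_sc(x) dx = 5 + 3 + (-6) + 25 = 27.


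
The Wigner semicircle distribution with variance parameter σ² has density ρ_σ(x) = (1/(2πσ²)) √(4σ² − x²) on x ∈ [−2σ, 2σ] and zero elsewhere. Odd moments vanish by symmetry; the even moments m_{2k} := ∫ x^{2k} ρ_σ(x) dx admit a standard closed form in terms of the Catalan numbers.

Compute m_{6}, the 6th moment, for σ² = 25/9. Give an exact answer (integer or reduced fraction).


By the scaled semicircle moment identity, m_{2k} = σ^{2k} · C_k with k = 3.
C_3 = (1/(k+1)) · C(2k, k) = (1/4) · C(6, 3) = (1/4) · 20 = 5.
σ^{2k} = (σ²)^k = (25/9)^3 = 15625/729.

Therefore m_{6} = σ^{6} · C_3 = (15625/729) · 5 = 78125/729.


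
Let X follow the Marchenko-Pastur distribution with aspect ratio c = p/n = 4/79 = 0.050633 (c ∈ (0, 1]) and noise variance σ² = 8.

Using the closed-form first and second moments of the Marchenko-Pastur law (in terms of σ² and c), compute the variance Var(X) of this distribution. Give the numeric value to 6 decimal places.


Recall the MP moments m_1 = E[X] = σ² and m_2 = E[X²] = σ⁴ (1 + c).
m_1 = E[X] = σ² = 8, so m_1² = 64.
m_2 = E[X²] = σ⁴ (1 + c) = 64 · (1 + 0.050633) = 64 · 1.050633 = 67.240506.
(Note m_2 − m_1² simplifies to c · σ⁴ = 0.050633 · 64.)

Var(X) = m_2 − m_1² = 67.240506 − 64 = 3.240506.


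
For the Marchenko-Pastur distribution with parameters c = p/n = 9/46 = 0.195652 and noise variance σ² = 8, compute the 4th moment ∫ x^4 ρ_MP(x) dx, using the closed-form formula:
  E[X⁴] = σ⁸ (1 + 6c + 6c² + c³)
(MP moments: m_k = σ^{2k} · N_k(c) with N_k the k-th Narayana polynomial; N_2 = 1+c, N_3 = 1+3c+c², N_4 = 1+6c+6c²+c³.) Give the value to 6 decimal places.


E[X⁴] = σ⁸ (1 + 6c + 6c² + c³) (fourth MP moment). With σ² = 8 (so σ⁸ = 4096) and c = 9/46 = 0.195652: E[X⁴] = 4096 · (1 + 6·0.195652 + 6·(0.195652)² + (0.195652)³) = 4096 · 2.411081.

So E[X^4] = 9875.788609.


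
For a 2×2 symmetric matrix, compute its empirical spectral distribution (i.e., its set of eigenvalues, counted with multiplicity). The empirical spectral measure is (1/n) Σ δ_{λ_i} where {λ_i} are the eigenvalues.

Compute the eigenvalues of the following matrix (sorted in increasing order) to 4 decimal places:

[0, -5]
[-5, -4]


Since M is real symmetric, both eigenvalues are real; they are the roots of det(λI − M) = λ² − (tr M) λ + det M.
tr M = 0 + (-4) = -4.
det M = 0·(-4) − (-5)² = 0 − 25 = -25.
Characteristic polynomial: λ² + 4λ − 25 = 0.
Discriminant Δ = (tr M)² − 4·det M = 16 − (-100) = 116; √Δ = 10.770330.
λ = (tr M ± √Δ)/2 = (-4 ± 10.770330)/2, giving (tr M − √Δ)/2 = -7.3852 and (tr M + √Δ)/2 = 3.3852.

Eigenvalues sorted in increasing order: [-7.3852, 3.3852].


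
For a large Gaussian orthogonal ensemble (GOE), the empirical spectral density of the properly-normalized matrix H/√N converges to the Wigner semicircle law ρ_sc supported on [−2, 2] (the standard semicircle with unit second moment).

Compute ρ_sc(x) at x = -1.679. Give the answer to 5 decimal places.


ρ_sc(x) = (1/(2π)) √(4 − x²). With x = -1.679:
  4 − x² = 4 − (-1.679)² = 4 − 2.819041 = 1.180959.
  √(4 − x²) = 1.086719.
  1/(2π) = 0.159155.
  ρ_sc(-1.679) = 0.159155 · 1.086719 = 0.172957.

Rounded to 5 decimal places: ρ_sc(-1.679) ≈ 0.17296.


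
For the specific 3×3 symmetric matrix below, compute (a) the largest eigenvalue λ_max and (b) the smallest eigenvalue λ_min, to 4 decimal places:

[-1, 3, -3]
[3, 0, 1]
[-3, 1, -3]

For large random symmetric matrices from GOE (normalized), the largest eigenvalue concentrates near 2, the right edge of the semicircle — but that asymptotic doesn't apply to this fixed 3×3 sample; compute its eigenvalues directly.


Since M is real symmetric, all three eigenvalues are real; they are the roots of det(λI − M) = λ³ − (tr M) λ² + s λ − det M, where s is the sum of the principal 2×2 minors.
tr M = -1 + 0 + (-3) = -4.
s = ((-1)·0 − 3²) + ((-1)·(-3) − (-3)²) + (0·(-3) − 1²) = -9 + (-6) + (-1) = -16.
det M (expand along row 1) = (-1)·(-1) − 3·(-6) + (-3)·3 = 10.
Characteristic polynomial: λ³ + 4λ² − 16λ − 10 = 0.
Substitute λ = y + (tr M)/3 = y − 1.333333 to remove the quadratic term: y³ + p·y + q = 0 with p = s − (tr M)²/3 = -21.333333 and q = −2(tr M)³/27 + (tr M)·s/3 − det M = 16.074074.
Three real roots ⇒ use the trigonometric (Viète) form: r = 2√(−p/3) = 5.333333, φ = arccos(3q/(p·r)) = arccos(-0.423828) = 2.008464 rad.
y_k = r·cos(φ/3 − 2πk/3) for k = 0, 1, 2 gives y = 4.182077, 0.775319, -4.957396.
λ_k = y_k − 1.333333 gives λ = 2.8487, -0.5580, -6.2907 (check: the sum is -4.0000 = tr M).

Hence λ_max = 2.8487 and λ_min = -6.2907.


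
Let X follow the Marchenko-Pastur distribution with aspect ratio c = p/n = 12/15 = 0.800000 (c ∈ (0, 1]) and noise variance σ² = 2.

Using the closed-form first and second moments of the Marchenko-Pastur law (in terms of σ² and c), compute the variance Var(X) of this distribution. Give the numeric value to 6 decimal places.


Recall the MP moments m_1 = E[X] = σ² and m_2 = E[X²] = σ⁴ (1 + c).
m_1 = E[X] = σ² = 2, so m_1² = 4.
m_2 = E[X²] = σ⁴ (1 + c) = 4 · (1 + 0.800000) = 4 · 1.800000 = 7.200000.
(Note m_2 − m_1² simplifies to c · σ⁴ = 0.800000 · 4.)

Var(X) = m_2 − m_1² = 7.200000 − 4 = 3.200000.


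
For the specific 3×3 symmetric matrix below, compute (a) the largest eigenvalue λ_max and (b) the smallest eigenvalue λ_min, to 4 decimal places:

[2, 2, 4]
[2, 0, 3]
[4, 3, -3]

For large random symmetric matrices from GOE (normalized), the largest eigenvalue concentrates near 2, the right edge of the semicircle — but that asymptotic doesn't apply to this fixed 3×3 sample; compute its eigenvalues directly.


Since M is real symmetric, all three eigenvalues are real; they are the roots of det(λI − M) = λ³ − (tr M) λ² + s λ − det M, where s is the sum of the principal 2×2 minors.
tr M = 2 + 0 + (-3) = -1.
s = (2·0 − 2²) + (2·(-3) − 4²) + (0·(-3) − 3²) = -4 + (-22) + (-9) = -35.
det M (expand along row 1) = 2·(-9) − 2·(-18) + 4·6 = 42.
Characteristic polynomial: λ³ + λ² − 35λ − 42 = 0.
Substitute λ = y + (tr M)/3 = y − 0.333333 to remove the quadratic term: y³ + p·y + q = 0 with p = s − (tr M)²/3 = -35.333333 and q = −2(tr M)³/27 + (tr M)·s/3 − det M = -30.259259.
Three real roots ⇒ use the trigonometric (Viète) form: r = 2√(−p/3) = 6.863753, φ = arccos(3q/(p·r)) = arccos(0.374312) = 1.187142 rad.
y_k = r·cos(φ/3 − 2πk/3) for k = 0, 1, 2 gives y = 6.333333, -0.875379, -5.457955.
λ_k = y_k − 0.333333 gives λ = 6.0000, -1.2087, -5.7913 (check: the sum is -1.0000 = tr M).

Hence λ_max = 6.0000 and λ_min = -5.7913.
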